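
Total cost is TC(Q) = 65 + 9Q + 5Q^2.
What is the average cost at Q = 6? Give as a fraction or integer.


TC(6) = 65 + 9*6 + 5*6^2
TC(6) = 65 + 54 + 180 = 299
AC = TC/Q = 299/6 = 299/6

299/6


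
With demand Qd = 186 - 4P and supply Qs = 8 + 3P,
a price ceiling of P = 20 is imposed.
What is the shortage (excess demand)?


At P = 20:
Qd = 186 - 4*20 = 106
Qs = 8 + 3*20 = 68
Shortage = Qd - Qs = 106 - 68 = 38

38


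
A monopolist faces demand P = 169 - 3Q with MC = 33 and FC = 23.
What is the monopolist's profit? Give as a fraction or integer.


MR = MC: 169 - 6Q = 33
Q* = 68/3
P* = 169 - 3*68/3 = 101
Profit = (P* - MC)*Q* - FC
= (101 - 33)*68/3 - 23
= 68*68/3 - 23
= 4624/3 - 23 = 4555/3

4555/3


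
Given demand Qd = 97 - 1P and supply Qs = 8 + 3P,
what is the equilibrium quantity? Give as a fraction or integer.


First find equilibrium price:
97 - 1P = 8 + 3P
P* = 89/4 = 89/4
Then substitute into demand:
Q* = 97 - 1 * 89/4 = 299/4

299/4


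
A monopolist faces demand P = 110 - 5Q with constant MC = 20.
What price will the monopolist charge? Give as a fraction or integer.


MR = 110 - 10Q
Set MR = MC: 110 - 10Q = 20
Q* = 9
Substitute into demand:
P* = 110 - 5*9 = 65

65


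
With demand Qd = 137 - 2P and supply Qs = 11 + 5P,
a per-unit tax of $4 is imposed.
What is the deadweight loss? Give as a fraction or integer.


Pre-tax equilibrium quantity: Q* = 101
Post-tax equilibrium quantity: Q_tax = 667/7
Reduction in quantity: Q* - Q_tax = 40/7
DWL = (1/2) * tax * (Q* - Q_tax)
DWL = (1/2) * 4 * 40/7 = 80/7

80/7


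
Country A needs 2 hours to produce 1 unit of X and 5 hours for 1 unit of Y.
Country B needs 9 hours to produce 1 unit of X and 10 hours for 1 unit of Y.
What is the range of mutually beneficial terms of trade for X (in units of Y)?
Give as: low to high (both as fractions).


Opportunity cost of X for Country A = hours_X / hours_Y = 2/5 = 2/5 units of Y
Opportunity cost of X for Country B = hours_X / hours_Y = 9/10 = 9/10 units of Y
Terms of trade must be between the two opportunity costs.
Range: 2/5 to 9/10

2/5 to 9/10


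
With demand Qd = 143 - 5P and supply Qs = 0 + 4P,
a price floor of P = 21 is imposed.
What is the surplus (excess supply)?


At P = 21:
Qd = 143 - 5*21 = 38
Qs = 0 + 4*21 = 84
Surplus = Qs - Qd = 84 - 38 = 46

46


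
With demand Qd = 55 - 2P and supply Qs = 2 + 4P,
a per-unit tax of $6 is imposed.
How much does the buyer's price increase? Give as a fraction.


With a per-unit tax, the buyer's price increase depends on relative slopes.
Supply slope: d = 4, Demand slope: b = 2
Buyer's price increase = d * tax / (b + d)
= 4 * 6 / (2 + 4)
= 24 / 6 = 4

4


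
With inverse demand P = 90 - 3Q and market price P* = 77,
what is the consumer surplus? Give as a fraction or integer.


Maximum willingness to pay (at Q=0): P_max = 90
Quantity demanded at P* = 77:
Q* = (90 - 77)/3 = 13/3
CS = (1/2) * Q* * (P_max - P*)
CS = (1/2) * 13/3 * (90 - 77)
CS = (1/2) * 13/3 * 13 = 169/6

169/6


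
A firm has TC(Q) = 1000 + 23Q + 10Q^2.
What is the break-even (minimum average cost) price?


AC(Q) = 1000/Q + 23 + 10Q
To minimize: dAC/dQ = -1000/Q^2 + 10 = 0
Q^2 = 1000/10 = 100
Q* = 10
Min AC = 1000/10 + 23 + 10*10
Min AC = 100 + 23 + 100 = 223

223


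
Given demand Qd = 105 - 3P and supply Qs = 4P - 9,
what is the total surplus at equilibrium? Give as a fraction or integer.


Find equilibrium: 105 - 3P = 4P - 9
105 + 9 = 7P
P* = 114/7 = 114/7
Q* = 4*114/7 - 9 = 393/7
Inverse demand: P = 35 - Q/3, so P_max = 35
Inverse supply: P = 9/4 + Q/4, so P_min = 9/4
CS = (1/2) * 393/7 * (35 - 114/7) = 51483/98
PS = (1/2) * 393/7 * (114/7 - 9/4) = 154449/392
TS = CS + PS = 51483/98 + 154449/392 = 51483/56

51483/56


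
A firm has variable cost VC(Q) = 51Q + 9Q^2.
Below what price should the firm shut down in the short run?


AVC(Q) = VC(Q)/Q = 51 + 9Q
AVC is increasing in Q, so minimum AVC is at Q -> 0+.
Min AVC = 51
The firm should shut down if P < 51.

51


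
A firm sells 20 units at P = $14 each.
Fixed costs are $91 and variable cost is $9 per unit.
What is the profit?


Total Revenue = P * Q = 14 * 20 = $280
Total Cost = FC + VC*Q = 91 + 9*20 = $271
Profit = TR - TC = 280 - 271 = $9

$9


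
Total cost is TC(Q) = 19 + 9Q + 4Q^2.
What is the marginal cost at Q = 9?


MC = dTC/dQ = 9 + 2*4*Q
At Q = 9:
MC = 9 + 8*9
MC = 9 + 72 = 81

81


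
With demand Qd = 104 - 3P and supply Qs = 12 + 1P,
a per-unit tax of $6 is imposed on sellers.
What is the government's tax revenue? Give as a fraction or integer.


With tax on sellers, new supply: Qs' = 12 + 1(P - 6)
= 6 + 1P
New equilibrium quantity:
Q_new = 61/2
Tax revenue = tax * Q_new = 6 * 61/2 = 183

183


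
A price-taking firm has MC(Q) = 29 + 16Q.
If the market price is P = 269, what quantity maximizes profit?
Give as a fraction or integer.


In perfect competition, profit is maximized where P = MC.
269 = 29 + 16Q
240 = 16Q
Q* = 240/16 = 15

15


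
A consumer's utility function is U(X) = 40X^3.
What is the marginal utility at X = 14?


MU = dU/dX = 40*3*X^(3-1)
MU = 120*X^2
At X = 14:
MU = 120 * 14^2
MU = 120 * 196 = 23520

23520


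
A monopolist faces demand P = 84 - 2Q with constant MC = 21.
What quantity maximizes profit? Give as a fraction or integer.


TR = P*Q = (84 - 2Q)Q = 84Q - 2Q^2
MR = dTR/dQ = 84 - 4Q
Set MR = MC:
84 - 4Q = 21
63 = 4Q
Q* = 63/4 = 63/4

63/4


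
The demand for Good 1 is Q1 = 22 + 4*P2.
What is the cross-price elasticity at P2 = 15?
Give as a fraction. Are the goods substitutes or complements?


dQ1/dP2 = 4
At P2 = 15: Q1 = 22 + 4*15 = 82
Exy = (dQ1/dP2)(P2/Q1) = 4 * 15 / 82 = 30/41
Since Exy > 0, the goods are substitutes.

30/41 (substitutes)


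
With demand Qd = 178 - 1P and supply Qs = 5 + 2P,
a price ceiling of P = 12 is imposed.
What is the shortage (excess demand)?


At P = 12:
Qd = 178 - 1*12 = 166
Qs = 5 + 2*12 = 29
Shortage = Qd - Qs = 166 - 29 = 137

137


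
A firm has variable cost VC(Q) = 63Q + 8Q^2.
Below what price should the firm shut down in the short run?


AVC(Q) = VC(Q)/Q = 63 + 8Q
AVC is increasing in Q, so minimum AVC is at Q -> 0+.
Min AVC = 63
The firm should shut down if P < 63.

63


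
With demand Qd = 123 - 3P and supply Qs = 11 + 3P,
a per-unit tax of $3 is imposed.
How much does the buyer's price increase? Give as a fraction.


With a per-unit tax, the buyer's price increase depends on relative slopes.
Supply slope: d = 3, Demand slope: b = 3
Buyer's price increase = d * tax / (b + d)
= 3 * 3 / (3 + 3)
= 9 / 6 = 3/2

3/2


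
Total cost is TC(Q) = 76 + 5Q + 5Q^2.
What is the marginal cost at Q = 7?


MC = dTC/dQ = 5 + 2*5*Q
At Q = 7:
MC = 5 + 10*7
MC = 5 + 70 = 75

75


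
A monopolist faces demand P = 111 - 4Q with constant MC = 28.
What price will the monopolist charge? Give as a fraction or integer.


MR = 111 - 8Q
Set MR = MC: 111 - 8Q = 28
Q* = 83/8
Substitute into demand:
P* = 111 - 4*83/8 = 139/2

139/2


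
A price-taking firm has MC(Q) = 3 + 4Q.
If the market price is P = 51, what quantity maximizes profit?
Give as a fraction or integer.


In perfect competition, profit is maximized where P = MC.
51 = 3 + 4Q
48 = 4Q
Q* = 48/4 = 12

12


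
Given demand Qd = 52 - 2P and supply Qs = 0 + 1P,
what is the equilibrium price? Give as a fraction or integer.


At equilibrium, Qd = Qs.
52 - 2P = 0 + 1P
52 - 0 = 2P + 1P
52 = 3P
P* = 52/3 = 52/3

52/3


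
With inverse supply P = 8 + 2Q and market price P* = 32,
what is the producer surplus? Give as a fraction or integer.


Minimum supply price (at Q=0): P_min = 8
Quantity supplied at P* = 32:
Q* = (32 - 8)/2 = 12
PS = (1/2) * Q* * (P* - P_min)
PS = (1/2) * 12 * (32 - 8)
PS = (1/2) * 12 * 24 = 144

144


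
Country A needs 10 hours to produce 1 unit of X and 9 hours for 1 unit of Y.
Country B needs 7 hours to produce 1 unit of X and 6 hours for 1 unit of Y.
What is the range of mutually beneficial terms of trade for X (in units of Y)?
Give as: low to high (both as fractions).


Opportunity cost of X for Country A = hours_X / hours_Y = 10/9 = 10/9 units of Y
Opportunity cost of X for Country B = hours_X / hours_Y = 7/6 = 7/6 units of Y
Terms of trade must be between the two opportunity costs.
Range: 10/9 to 7/6

10/9 to 7/6


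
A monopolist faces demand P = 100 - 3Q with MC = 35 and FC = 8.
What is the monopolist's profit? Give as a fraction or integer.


MR = MC: 100 - 6Q = 35
Q* = 65/6
P* = 100 - 3*65/6 = 135/2
Profit = (P* - MC)*Q* - FC
= (135/2 - 35)*65/6 - 8
= 65/2*65/6 - 8
= 4225/12 - 8 = 4129/12

4129/12


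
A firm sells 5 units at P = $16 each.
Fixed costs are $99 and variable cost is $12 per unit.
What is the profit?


Total Revenue = P * Q = 16 * 5 = $80
Total Cost = FC + VC*Q = 99 + 12*5 = $159
Profit = TR - TC = 80 - 159 = $-79

$-79


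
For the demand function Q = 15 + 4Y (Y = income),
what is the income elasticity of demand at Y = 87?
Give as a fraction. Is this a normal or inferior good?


dQ/dY = 4
At Y = 87: Q = 15 + 4*87 = 363
Ey = (dQ/dY)(Y/Q) = 4 * 87 / 363 = 116/121
Since Ey > 0, this is a normal good.

116/121 (normal good)


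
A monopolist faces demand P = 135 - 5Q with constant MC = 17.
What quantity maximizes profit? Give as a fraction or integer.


TR = P*Q = (135 - 5Q)Q = 135Q - 5Q^2
MR = dTR/dQ = 135 - 10Q
Set MR = MC:
135 - 10Q = 17
118 = 10Q
Q* = 118/10 = 59/5

59/5


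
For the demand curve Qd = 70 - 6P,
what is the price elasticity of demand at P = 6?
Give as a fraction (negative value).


dQ/dP = -6
At P = 6: Q = 70 - 6*6 = 34
E = (dQ/dP)(P/Q) = (-6)(6/34) = -18/17

-18/17


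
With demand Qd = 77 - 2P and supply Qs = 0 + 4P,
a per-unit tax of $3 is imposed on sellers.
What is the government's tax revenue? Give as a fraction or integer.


With tax on sellers, new supply: Qs' = 0 + 4(P - 3)
= 4P - 12
New equilibrium quantity:
Q_new = 142/3
Tax revenue = tax * Q_new = 3 * 142/3 = 142

142


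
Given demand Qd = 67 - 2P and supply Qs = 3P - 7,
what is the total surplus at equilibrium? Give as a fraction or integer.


Find equilibrium: 67 - 2P = 3P - 7
67 + 7 = 5P
P* = 74/5 = 74/5
Q* = 3*74/5 - 7 = 187/5
Inverse demand: P = 67/2 - Q/2, so P_max = 67/2
Inverse supply: P = 7/3 + Q/3, so P_min = 7/3
CS = (1/2) * 187/5 * (67/2 - 74/5) = 34969/100
PS = (1/2) * 187/5 * (74/5 - 7/3) = 34969/150
TS = CS + PS = 34969/100 + 34969/150 = 34969/60

34969/60


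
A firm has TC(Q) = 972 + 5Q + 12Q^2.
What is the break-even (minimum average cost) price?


AC(Q) = 972/Q + 5 + 12Q
To minimize: dAC/dQ = -972/Q^2 + 12 = 0
Q^2 = 972/12 = 81
Q* = 9
Min AC = 972/9 + 5 + 12*9
Min AC = 108 + 5 + 108 = 221

221


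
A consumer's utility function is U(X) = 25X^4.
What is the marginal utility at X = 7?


MU = dU/dX = 25*4*X^(4-1)
MU = 100*X^3
At X = 7:
MU = 100 * 7^3
MU = 100 * 343 = 34300

34300


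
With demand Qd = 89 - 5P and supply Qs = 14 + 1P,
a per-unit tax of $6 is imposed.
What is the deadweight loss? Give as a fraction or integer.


Pre-tax equilibrium quantity: Q* = 53/2
Post-tax equilibrium quantity: Q_tax = 43/2
Reduction in quantity: Q* - Q_tax = 5
DWL = (1/2) * tax * (Q* - Q_tax)
DWL = (1/2) * 6 * 5 = 15

15


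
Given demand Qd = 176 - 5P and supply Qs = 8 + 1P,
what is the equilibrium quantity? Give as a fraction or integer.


First find equilibrium price:
176 - 5P = 8 + 1P
P* = 168/6 = 28
Then substitute into demand:
Q* = 176 - 5 * 28 = 36

36


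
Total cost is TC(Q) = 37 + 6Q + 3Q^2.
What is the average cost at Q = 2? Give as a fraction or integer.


TC(2) = 37 + 6*2 + 3*2^2
TC(2) = 37 + 12 + 12 = 61
AC = TC/Q = 61/2 = 61/2

61/2


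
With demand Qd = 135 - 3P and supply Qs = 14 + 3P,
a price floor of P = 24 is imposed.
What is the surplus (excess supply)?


At P = 24:
Qd = 135 - 3*24 = 63
Qs = 14 + 3*24 = 86
Surplus = Qs - Qd = 86 - 63 = 23

23


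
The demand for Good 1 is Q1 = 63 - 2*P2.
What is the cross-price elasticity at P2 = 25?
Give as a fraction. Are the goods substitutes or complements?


dQ1/dP2 = -2
At P2 = 25: Q1 = 63 - 2*25 = 13
Exy = (dQ1/dP2)(P2/Q1) = -2 * 25 / 13 = -50/13
Since Exy < 0, the goods are complements.

-50/13 (complements)


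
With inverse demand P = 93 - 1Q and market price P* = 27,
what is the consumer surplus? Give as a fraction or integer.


Maximum willingness to pay (at Q=0): P_max = 93
Quantity demanded at P* = 27:
Q* = (93 - 27)/1 = 66
CS = (1/2) * Q* * (P_max - P*)
CS = (1/2) * 66 * (93 - 27)
CS = (1/2) * 66 * 66 = 2178

2178


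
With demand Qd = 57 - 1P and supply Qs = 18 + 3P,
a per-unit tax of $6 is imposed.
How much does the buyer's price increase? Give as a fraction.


With a per-unit tax, the buyer's price increase depends on relative slopes.
Supply slope: d = 3, Demand slope: b = 1
Buyer's price increase = d * tax / (b + d)
= 3 * 6 / (1 + 3)
= 18 / 4 = 9/2

9/2


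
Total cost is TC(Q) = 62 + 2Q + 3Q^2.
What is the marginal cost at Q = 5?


MC = dTC/dQ = 2 + 2*3*Q
At Q = 5:
MC = 2 + 6*5
MC = 2 + 30 = 32

32


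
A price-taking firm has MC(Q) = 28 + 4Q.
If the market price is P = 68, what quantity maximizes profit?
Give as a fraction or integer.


In perfect competition, profit is maximized where P = MC.
68 = 28 + 4Q
40 = 4Q
Q* = 40/4 = 10

10


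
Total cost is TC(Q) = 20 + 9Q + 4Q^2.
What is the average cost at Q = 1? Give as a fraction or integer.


TC(1) = 20 + 9*1 + 4*1^2
TC(1) = 20 + 9 + 4 = 33
AC = TC/Q = 33/1 = 33

33


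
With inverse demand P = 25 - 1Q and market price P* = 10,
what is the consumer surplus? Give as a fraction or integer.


Maximum willingness to pay (at Q=0): P_max = 25
Quantity demanded at P* = 10:
Q* = (25 - 10)/1 = 15
CS = (1/2) * Q* * (P_max - P*)
CS = (1/2) * 15 * (25 - 10)
CS = (1/2) * 15 * 15 = 225/2

225/2


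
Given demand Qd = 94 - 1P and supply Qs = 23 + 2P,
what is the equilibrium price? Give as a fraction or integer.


At equilibrium, Qd = Qs.
94 - 1P = 23 + 2P
94 - 23 = 1P + 2P
71 = 3P
P* = 71/3 = 71/3

71/3


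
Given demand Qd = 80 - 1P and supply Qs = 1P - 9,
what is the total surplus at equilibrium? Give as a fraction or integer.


Find equilibrium: 80 - 1P = 1P - 9
80 + 9 = 2P
P* = 89/2 = 89/2
Q* = 1*89/2 - 9 = 71/2
Inverse demand: P = 80 - Q/1, so P_max = 80
Inverse supply: P = 9 + Q/1, so P_min = 9
CS = (1/2) * 71/2 * (80 - 89/2) = 5041/8
PS = (1/2) * 71/2 * (89/2 - 9) = 5041/8
TS = CS + PS = 5041/8 + 5041/8 = 5041/4

5041/4


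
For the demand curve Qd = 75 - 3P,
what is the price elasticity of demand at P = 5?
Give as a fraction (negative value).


dQ/dP = -3
At P = 5: Q = 75 - 3*5 = 60
E = (dQ/dP)(P/Q) = (-3)(5/60) = -1/4

-1/4


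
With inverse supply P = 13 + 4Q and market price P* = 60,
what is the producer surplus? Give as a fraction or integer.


Minimum supply price (at Q=0): P_min = 13
Quantity supplied at P* = 60:
Q* = (60 - 13)/4 = 47/4
PS = (1/2) * Q* * (P* - P_min)
PS = (1/2) * 47/4 * (60 - 13)
PS = (1/2) * 47/4 * 47 = 2209/8

2209/8


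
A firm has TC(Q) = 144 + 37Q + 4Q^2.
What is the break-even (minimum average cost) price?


AC(Q) = 144/Q + 37 + 4Q
To minimize: dAC/dQ = -144/Q^2 + 4 = 0
Q^2 = 144/4 = 36
Q* = 6
Min AC = 144/6 + 37 + 4*6
Min AC = 24 + 37 + 24 = 85

85


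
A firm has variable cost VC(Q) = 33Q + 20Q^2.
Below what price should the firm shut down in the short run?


AVC(Q) = VC(Q)/Q = 33 + 20Q
AVC is increasing in Q, so minimum AVC is at Q -> 0+.
Min AVC = 33
The firm should shut down if P < 33.

33


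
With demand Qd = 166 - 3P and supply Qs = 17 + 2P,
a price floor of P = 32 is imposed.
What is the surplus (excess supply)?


At P = 32:
Qd = 166 - 3*32 = 70
Qs = 17 + 2*32 = 81
Surplus = Qs - Qd = 81 - 70 = 11

11


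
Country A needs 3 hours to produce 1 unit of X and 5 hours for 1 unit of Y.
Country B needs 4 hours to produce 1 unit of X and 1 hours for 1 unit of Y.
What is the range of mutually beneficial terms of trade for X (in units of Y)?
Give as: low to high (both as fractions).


Opportunity cost of X for Country A = hours_X / hours_Y = 3/5 = 3/5 units of Y
Opportunity cost of X for Country B = hours_X / hours_Y = 4/1 = 4 units of Y
Terms of trade must be between the two opportunity costs.
Range: 3/5 to 4

3/5 to 4


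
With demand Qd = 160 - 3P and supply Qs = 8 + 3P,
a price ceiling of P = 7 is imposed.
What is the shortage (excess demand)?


At P = 7:
Qd = 160 - 3*7 = 139
Qs = 8 + 3*7 = 29
Shortage = Qd - Qs = 139 - 29 = 110

110


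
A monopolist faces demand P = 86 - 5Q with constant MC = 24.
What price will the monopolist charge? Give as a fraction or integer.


MR = 86 - 10Q
Set MR = MC: 86 - 10Q = 24
Q* = 31/5
Substitute into demand:
P* = 86 - 5*31/5 = 55

55


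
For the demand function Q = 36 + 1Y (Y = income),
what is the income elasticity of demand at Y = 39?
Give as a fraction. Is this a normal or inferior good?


dQ/dY = 1
At Y = 39: Q = 36 + 1*39 = 75
Ey = (dQ/dY)(Y/Q) = 1 * 39 / 75 = 13/25
Since Ey > 0, this is a normal good.

13/25 (normal good)


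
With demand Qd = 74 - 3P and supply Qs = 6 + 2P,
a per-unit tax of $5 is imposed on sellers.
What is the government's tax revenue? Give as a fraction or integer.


With tax on sellers, new supply: Qs' = 6 + 2(P - 5)
= 2P - 4
New equilibrium quantity:
Q_new = 136/5
Tax revenue = tax * Q_new = 5 * 136/5 = 136

136


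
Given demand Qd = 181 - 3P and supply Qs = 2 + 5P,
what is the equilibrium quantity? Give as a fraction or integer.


First find equilibrium price:
181 - 3P = 2 + 5P
P* = 179/8 = 179/8
Then substitute into demand:
Q* = 181 - 3 * 179/8 = 911/8

911/8


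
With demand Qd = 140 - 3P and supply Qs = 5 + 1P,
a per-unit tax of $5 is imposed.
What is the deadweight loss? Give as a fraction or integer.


Pre-tax equilibrium quantity: Q* = 155/4
Post-tax equilibrium quantity: Q_tax = 35
Reduction in quantity: Q* - Q_tax = 15/4
DWL = (1/2) * tax * (Q* - Q_tax)
DWL = (1/2) * 5 * 15/4 = 75/8

75/8


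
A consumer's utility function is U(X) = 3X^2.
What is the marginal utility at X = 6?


MU = dU/dX = 3*2*X^(2-1)
MU = 6*X^1
At X = 6:
MU = 6 * 6^1
MU = 6 * 6 = 36

36


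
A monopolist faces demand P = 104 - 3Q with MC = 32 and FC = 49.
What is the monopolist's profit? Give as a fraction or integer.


MR = MC: 104 - 6Q = 32
Q* = 12
P* = 104 - 3*12 = 68
Profit = (P* - MC)*Q* - FC
= (68 - 32)*12 - 49
= 36*12 - 49
= 432 - 49 = 383

383


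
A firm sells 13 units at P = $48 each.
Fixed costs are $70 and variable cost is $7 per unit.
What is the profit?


Total Revenue = P * Q = 48 * 13 = $624
Total Cost = FC + VC*Q = 70 + 7*13 = $161
Profit = TR - TC = 624 - 161 = $463

$463


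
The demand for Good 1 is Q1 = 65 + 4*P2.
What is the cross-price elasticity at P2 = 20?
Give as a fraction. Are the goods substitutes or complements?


dQ1/dP2 = 4
At P2 = 20: Q1 = 65 + 4*20 = 145
Exy = (dQ1/dP2)(P2/Q1) = 4 * 20 / 145 = 16/29
Since Exy > 0, the goods are substitutes.

16/29 (substitutes)


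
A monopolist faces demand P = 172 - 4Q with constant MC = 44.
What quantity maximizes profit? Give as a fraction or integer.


TR = P*Q = (172 - 4Q)Q = 172Q - 4Q^2
MR = dTR/dQ = 172 - 8Q
Set MR = MC:
172 - 8Q = 44
128 = 8Q
Q* = 128/8 = 16

16


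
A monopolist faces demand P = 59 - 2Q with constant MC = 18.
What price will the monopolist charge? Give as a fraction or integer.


MR = 59 - 4Q
Set MR = MC: 59 - 4Q = 18
Q* = 41/4
Substitute into demand:
P* = 59 - 2*41/4 = 77/2

77/2


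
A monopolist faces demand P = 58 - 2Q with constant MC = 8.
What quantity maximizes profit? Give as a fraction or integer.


TR = P*Q = (58 - 2Q)Q = 58Q - 2Q^2
MR = dTR/dQ = 58 - 4Q
Set MR = MC:
58 - 4Q = 8
50 = 4Q
Q* = 50/4 = 25/2

25/2


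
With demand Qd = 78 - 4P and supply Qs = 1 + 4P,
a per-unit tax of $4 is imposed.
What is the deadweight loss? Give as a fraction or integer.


Pre-tax equilibrium quantity: Q* = 79/2
Post-tax equilibrium quantity: Q_tax = 63/2
Reduction in quantity: Q* - Q_tax = 8
DWL = (1/2) * tax * (Q* - Q_tax)
DWL = (1/2) * 4 * 8 = 16

16


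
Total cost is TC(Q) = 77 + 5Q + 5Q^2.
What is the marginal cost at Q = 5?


MC = dTC/dQ = 5 + 2*5*Q
At Q = 5:
MC = 5 + 10*5
MC = 5 + 50 = 55

55


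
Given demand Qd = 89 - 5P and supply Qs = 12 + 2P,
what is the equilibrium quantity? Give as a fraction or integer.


First find equilibrium price:
89 - 5P = 12 + 2P
P* = 77/7 = 11
Then substitute into demand:
Q* = 89 - 5 * 11 = 34

34


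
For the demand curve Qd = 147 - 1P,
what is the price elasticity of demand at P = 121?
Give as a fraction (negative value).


dQ/dP = -1
At P = 121: Q = 147 - 1*121 = 26
E = (dQ/dP)(P/Q) = (-1)(121/26) = -121/26

-121/26


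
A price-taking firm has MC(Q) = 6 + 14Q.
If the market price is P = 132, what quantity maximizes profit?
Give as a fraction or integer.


In perfect competition, profit is maximized where P = MC.
132 = 6 + 14Q
126 = 14Q
Q* = 126/14 = 9

9


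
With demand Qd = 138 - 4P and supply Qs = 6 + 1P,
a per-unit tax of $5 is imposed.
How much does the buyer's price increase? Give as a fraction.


With a per-unit tax, the buyer's price increase depends on relative slopes.
Supply slope: d = 1, Demand slope: b = 4
Buyer's price increase = d * tax / (b + d)
= 1 * 5 / (4 + 1)
= 5 / 5 = 1

1


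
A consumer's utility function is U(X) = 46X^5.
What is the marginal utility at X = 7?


MU = dU/dX = 46*5*X^(5-1)
MU = 230*X^4
At X = 7:
MU = 230 * 7^4
MU = 230 * 2401 = 552230

552230


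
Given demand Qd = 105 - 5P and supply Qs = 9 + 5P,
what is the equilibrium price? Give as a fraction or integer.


At equilibrium, Qd = Qs.
105 - 5P = 9 + 5P
105 - 9 = 5P + 5P
96 = 10P
P* = 96/10 = 48/5

48/5


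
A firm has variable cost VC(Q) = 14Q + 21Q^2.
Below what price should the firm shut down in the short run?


AVC(Q) = VC(Q)/Q = 14 + 21Q
AVC is increasing in Q, so minimum AVC is at Q -> 0+.
Min AVC = 14
The firm should shut down if P < 14.

14


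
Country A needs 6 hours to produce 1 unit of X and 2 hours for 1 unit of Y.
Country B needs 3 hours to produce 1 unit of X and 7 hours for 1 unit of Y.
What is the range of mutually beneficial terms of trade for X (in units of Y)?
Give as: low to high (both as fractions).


Opportunity cost of X for Country A = hours_X / hours_Y = 6/2 = 3 units of Y
Opportunity cost of X for Country B = hours_X / hours_Y = 3/7 = 3/7 units of Y
Terms of trade must be between the two opportunity costs.
Range: 3/7 to 3

3/7 to 3


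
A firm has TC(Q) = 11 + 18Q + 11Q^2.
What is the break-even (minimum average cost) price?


AC(Q) = 11/Q + 18 + 11Q
To minimize: dAC/dQ = -11/Q^2 + 11 = 0
Q^2 = 11/11 = 1
Q* = 1
Min AC = 11/1 + 18 + 11*1
Min AC = 11 + 18 + 11 = 40

40


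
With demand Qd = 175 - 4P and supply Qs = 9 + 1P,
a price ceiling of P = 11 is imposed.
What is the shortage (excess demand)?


At P = 11:
Qd = 175 - 4*11 = 131
Qs = 9 + 1*11 = 20
Shortage = Qd - Qs = 131 - 20 = 111

111


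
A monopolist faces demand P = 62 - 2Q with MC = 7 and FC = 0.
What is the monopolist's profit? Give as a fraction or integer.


MR = MC: 62 - 4Q = 7
Q* = 55/4
P* = 62 - 2*55/4 = 69/2
Profit = (P* - MC)*Q* - FC
= (69/2 - 7)*55/4 - 0
= 55/2*55/4 - 0
= 3025/8 - 0 = 3025/8

3025/8


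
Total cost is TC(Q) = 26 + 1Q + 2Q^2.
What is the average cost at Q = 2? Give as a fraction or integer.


TC(2) = 26 + 1*2 + 2*2^2
TC(2) = 26 + 2 + 8 = 36
AC = TC/Q = 36/2 = 18

18


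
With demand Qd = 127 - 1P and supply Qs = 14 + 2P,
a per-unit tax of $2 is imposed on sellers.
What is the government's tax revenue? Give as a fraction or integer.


With tax on sellers, new supply: Qs' = 14 + 2(P - 2)
= 10 + 2P
New equilibrium quantity:
Q_new = 88
Tax revenue = tax * Q_new = 2 * 88 = 176

176


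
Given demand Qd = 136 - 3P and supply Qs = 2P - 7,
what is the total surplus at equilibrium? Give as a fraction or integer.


Find equilibrium: 136 - 3P = 2P - 7
136 + 7 = 5P
P* = 143/5 = 143/5
Q* = 2*143/5 - 7 = 251/5
Inverse demand: P = 136/3 - Q/3, so P_max = 136/3
Inverse supply: P = 7/2 + Q/2, so P_min = 7/2
CS = (1/2) * 251/5 * (136/3 - 143/5) = 63001/150
PS = (1/2) * 251/5 * (143/5 - 7/2) = 63001/100
TS = CS + PS = 63001/150 + 63001/100 = 63001/60

63001/60


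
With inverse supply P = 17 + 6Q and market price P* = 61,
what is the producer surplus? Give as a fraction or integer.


Minimum supply price (at Q=0): P_min = 17
Quantity supplied at P* = 61:
Q* = (61 - 17)/6 = 22/3
PS = (1/2) * Q* * (P* - P_min)
PS = (1/2) * 22/3 * (61 - 17)
PS = (1/2) * 22/3 * 44 = 484/3

484/3


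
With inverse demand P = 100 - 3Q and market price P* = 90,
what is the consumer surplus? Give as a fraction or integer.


Maximum willingness to pay (at Q=0): P_max = 100
Quantity demanded at P* = 90:
Q* = (100 - 90)/3 = 10/3
CS = (1/2) * Q* * (P_max - P*)
CS = (1/2) * 10/3 * (100 - 90)
CS = (1/2) * 10/3 * 10 = 50/3

50/3


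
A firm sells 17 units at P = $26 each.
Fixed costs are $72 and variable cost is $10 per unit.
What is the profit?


Total Revenue = P * Q = 26 * 17 = $442
Total Cost = FC + VC*Q = 72 + 10*17 = $242
Profit = TR - TC = 442 - 242 = $200

$200


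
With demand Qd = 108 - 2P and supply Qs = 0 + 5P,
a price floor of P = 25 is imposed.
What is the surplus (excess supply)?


At P = 25:
Qd = 108 - 2*25 = 58
Qs = 0 + 5*25 = 125
Surplus = Qs - Qd = 125 - 58 = 67

67


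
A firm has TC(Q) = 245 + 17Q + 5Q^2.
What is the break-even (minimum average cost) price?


AC(Q) = 245/Q + 17 + 5Q
To minimize: dAC/dQ = -245/Q^2 + 5 = 0
Q^2 = 245/5 = 49
Q* = 7
Min AC = 245/7 + 17 + 5*7
Min AC = 35 + 17 + 35 = 87

87


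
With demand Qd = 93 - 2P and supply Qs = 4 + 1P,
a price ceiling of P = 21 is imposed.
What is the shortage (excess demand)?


At P = 21:
Qd = 93 - 2*21 = 51
Qs = 4 + 1*21 = 25
Shortage = Qd - Qs = 51 - 25 = 26

26


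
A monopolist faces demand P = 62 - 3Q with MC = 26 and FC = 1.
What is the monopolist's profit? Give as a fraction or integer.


MR = MC: 62 - 6Q = 26
Q* = 6
P* = 62 - 3*6 = 44
Profit = (P* - MC)*Q* - FC
= (44 - 26)*6 - 1
= 18*6 - 1
= 108 - 1 = 107

107


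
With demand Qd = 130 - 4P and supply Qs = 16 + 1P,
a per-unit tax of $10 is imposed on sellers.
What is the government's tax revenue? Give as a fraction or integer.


With tax on sellers, new supply: Qs' = 16 + 1(P - 10)
= 6 + 1P
New equilibrium quantity:
Q_new = 154/5
Tax revenue = tax * Q_new = 10 * 154/5 = 308

308


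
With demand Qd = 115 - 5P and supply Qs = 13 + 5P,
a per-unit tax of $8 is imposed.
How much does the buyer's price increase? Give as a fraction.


With a per-unit tax, the buyer's price increase depends on relative slopes.
Supply slope: d = 5, Demand slope: b = 5
Buyer's price increase = d * tax / (b + d)
= 5 * 8 / (5 + 5)
= 40 / 10 = 4

4


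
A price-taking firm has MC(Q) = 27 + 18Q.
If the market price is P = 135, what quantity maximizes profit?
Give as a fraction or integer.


In perfect competition, profit is maximized where P = MC.
135 = 27 + 18Q
108 = 18Q
Q* = 108/18 = 6

6


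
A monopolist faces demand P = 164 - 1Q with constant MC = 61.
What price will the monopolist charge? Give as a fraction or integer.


MR = 164 - 2Q
Set MR = MC: 164 - 2Q = 61
Q* = 103/2
Substitute into demand:
P* = 164 - 1*103/2 = 225/2

225/2


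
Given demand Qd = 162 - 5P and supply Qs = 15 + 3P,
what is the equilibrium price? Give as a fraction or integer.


At equilibrium, Qd = Qs.
162 - 5P = 15 + 3P
162 - 15 = 5P + 3P
147 = 8P
P* = 147/8 = 147/8

147/8


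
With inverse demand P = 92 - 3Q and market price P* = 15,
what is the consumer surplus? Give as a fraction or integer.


Maximum willingness to pay (at Q=0): P_max = 92
Quantity demanded at P* = 15:
Q* = (92 - 15)/3 = 77/3
CS = (1/2) * Q* * (P_max - P*)
CS = (1/2) * 77/3 * (92 - 15)
CS = (1/2) * 77/3 * 77 = 5929/6

5929/6


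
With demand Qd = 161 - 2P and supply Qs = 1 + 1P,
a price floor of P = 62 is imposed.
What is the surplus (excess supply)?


At P = 62:
Qd = 161 - 2*62 = 37
Qs = 1 + 1*62 = 63
Surplus = Qs - Qd = 63 - 37 = 26

26


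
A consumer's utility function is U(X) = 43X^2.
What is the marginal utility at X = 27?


MU = dU/dX = 43*2*X^(2-1)
MU = 86*X^1
At X = 27:
MU = 86 * 27^1
MU = 86 * 27 = 2322

2322


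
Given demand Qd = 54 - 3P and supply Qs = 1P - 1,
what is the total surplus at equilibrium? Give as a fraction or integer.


Find equilibrium: 54 - 3P = 1P - 1
54 + 1 = 4P
P* = 55/4 = 55/4
Q* = 1*55/4 - 1 = 51/4
Inverse demand: P = 18 - Q/3, so P_max = 18
Inverse supply: P = 1 + Q/1, so P_min = 1
CS = (1/2) * 51/4 * (18 - 55/4) = 867/32
PS = (1/2) * 51/4 * (55/4 - 1) = 2601/32
TS = CS + PS = 867/32 + 2601/32 = 867/8

867/8


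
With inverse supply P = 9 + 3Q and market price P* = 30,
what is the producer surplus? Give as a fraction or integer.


Minimum supply price (at Q=0): P_min = 9
Quantity supplied at P* = 30:
Q* = (30 - 9)/3 = 7
PS = (1/2) * Q* * (P* - P_min)
PS = (1/2) * 7 * (30 - 9)
PS = (1/2) * 7 * 21 = 147/2

147/2


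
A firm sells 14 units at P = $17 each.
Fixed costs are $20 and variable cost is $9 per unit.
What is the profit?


Total Revenue = P * Q = 17 * 14 = $238
Total Cost = FC + VC*Q = 20 + 9*14 = $146
Profit = TR - TC = 238 - 146 = $92

$92


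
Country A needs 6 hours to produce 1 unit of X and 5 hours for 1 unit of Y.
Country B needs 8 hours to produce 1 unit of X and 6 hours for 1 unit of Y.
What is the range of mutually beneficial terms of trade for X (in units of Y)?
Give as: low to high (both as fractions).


Opportunity cost of X for Country A = hours_X / hours_Y = 6/5 = 6/5 units of Y
Opportunity cost of X for Country B = hours_X / hours_Y = 8/6 = 4/3 units of Y
Terms of trade must be between the two opportunity costs.
Range: 6/5 to 4/3

6/5 to 4/3


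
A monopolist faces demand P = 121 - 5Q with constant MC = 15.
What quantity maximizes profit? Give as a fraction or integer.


TR = P*Q = (121 - 5Q)Q = 121Q - 5Q^2
MR = dTR/dQ = 121 - 10Q
Set MR = MC:
121 - 10Q = 15
106 = 10Q
Q* = 106/10 = 53/5

53/5


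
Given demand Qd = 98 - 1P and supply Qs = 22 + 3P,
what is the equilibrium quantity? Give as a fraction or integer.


First find equilibrium price:
98 - 1P = 22 + 3P
P* = 76/4 = 19
Then substitute into demand:
Q* = 98 - 1 * 19 = 79

79


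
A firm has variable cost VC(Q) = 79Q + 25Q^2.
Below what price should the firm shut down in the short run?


AVC(Q) = VC(Q)/Q = 79 + 25Q
AVC is increasing in Q, so minimum AVC is at Q -> 0+.
Min AVC = 79
The firm should shut down if P < 79.

79


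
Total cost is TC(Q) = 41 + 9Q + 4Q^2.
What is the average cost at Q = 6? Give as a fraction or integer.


TC(6) = 41 + 9*6 + 4*6^2
TC(6) = 41 + 54 + 144 = 239
AC = TC/Q = 239/6 = 239/6

239/6


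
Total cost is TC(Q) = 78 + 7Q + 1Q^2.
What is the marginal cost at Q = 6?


MC = dTC/dQ = 7 + 2*1*Q
At Q = 6:
MC = 7 + 2*6
MC = 7 + 12 = 19

19


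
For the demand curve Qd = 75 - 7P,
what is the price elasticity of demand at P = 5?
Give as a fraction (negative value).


dQ/dP = -7
At P = 5: Q = 75 - 7*5 = 40
E = (dQ/dP)(P/Q) = (-7)(5/40) = -7/8

-7/8


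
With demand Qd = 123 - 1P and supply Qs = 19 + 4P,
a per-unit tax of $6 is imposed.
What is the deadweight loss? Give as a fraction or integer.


Pre-tax equilibrium quantity: Q* = 511/5
Post-tax equilibrium quantity: Q_tax = 487/5
Reduction in quantity: Q* - Q_tax = 24/5
DWL = (1/2) * tax * (Q* - Q_tax)
DWL = (1/2) * 6 * 24/5 = 72/5

72/5


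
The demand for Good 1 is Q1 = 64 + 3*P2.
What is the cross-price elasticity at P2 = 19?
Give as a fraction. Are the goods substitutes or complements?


dQ1/dP2 = 3
At P2 = 19: Q1 = 64 + 3*19 = 121
Exy = (dQ1/dP2)(P2/Q1) = 3 * 19 / 121 = 57/121
Since Exy > 0, the goods are substitutes.

57/121 (substitutes)


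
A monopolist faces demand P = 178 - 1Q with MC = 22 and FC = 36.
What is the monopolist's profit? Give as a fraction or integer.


MR = MC: 178 - 2Q = 22
Q* = 78
P* = 178 - 1*78 = 100
Profit = (P* - MC)*Q* - FC
= (100 - 22)*78 - 36
= 78*78 - 36
= 6084 - 36 = 6048

6048


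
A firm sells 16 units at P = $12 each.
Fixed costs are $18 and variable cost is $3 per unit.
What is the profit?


Total Revenue = P * Q = 12 * 16 = $192
Total Cost = FC + VC*Q = 18 + 3*16 = $66
Profit = TR - TC = 192 - 66 = $126

$126


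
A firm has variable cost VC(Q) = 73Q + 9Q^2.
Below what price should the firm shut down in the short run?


AVC(Q) = VC(Q)/Q = 73 + 9Q
AVC is increasing in Q, so minimum AVC is at Q -> 0+.
Min AVC = 73
The firm should shut down if P < 73.

73


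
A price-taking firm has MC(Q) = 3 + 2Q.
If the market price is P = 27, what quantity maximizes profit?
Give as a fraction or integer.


In perfect competition, profit is maximized where P = MC.
27 = 3 + 2Q
24 = 2Q
Q* = 24/2 = 12

12


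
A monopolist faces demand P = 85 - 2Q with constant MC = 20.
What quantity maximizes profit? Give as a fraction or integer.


TR = P*Q = (85 - 2Q)Q = 85Q - 2Q^2
MR = dTR/dQ = 85 - 4Q
Set MR = MC:
85 - 4Q = 20
65 = 4Q
Q* = 65/4 = 65/4

65/4


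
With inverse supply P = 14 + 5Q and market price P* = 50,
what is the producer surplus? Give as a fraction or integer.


Minimum supply price (at Q=0): P_min = 14
Quantity supplied at P* = 50:
Q* = (50 - 14)/5 = 36/5
PS = (1/2) * Q* * (P* - P_min)
PS = (1/2) * 36/5 * (50 - 14)
PS = (1/2) * 36/5 * 36 = 648/5

648/5


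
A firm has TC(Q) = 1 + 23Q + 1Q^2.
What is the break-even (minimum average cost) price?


AC(Q) = 1/Q + 23 + 1Q
To minimize: dAC/dQ = -1/Q^2 + 1 = 0
Q^2 = 1/1 = 1
Q* = 1
Min AC = 1/1 + 23 + 1*1
Min AC = 1 + 23 + 1 = 25

25


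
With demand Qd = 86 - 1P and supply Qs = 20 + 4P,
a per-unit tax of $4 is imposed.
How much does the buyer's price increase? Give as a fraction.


With a per-unit tax, the buyer's price increase depends on relative slopes.
Supply slope: d = 4, Demand slope: b = 1
Buyer's price increase = d * tax / (b + d)
= 4 * 4 / (1 + 4)
= 16 / 5 = 16/5

16/5


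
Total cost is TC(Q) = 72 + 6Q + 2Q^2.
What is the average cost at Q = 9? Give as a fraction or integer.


TC(9) = 72 + 6*9 + 2*9^2
TC(9) = 72 + 54 + 162 = 288
AC = TC/Q = 288/9 = 32

32


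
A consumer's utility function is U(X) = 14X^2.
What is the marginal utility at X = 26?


MU = dU/dX = 14*2*X^(2-1)
MU = 28*X^1
At X = 26:
MU = 28 * 26^1
MU = 28 * 26 = 728

728


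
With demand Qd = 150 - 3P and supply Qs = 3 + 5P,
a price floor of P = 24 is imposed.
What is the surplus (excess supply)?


At P = 24:
Qd = 150 - 3*24 = 78
Qs = 3 + 5*24 = 123
Surplus = Qs - Qd = 123 - 78 = 45

45


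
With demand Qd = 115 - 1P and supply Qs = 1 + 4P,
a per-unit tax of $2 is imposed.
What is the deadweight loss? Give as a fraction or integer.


Pre-tax equilibrium quantity: Q* = 461/5
Post-tax equilibrium quantity: Q_tax = 453/5
Reduction in quantity: Q* - Q_tax = 8/5
DWL = (1/2) * tax * (Q* - Q_tax)
DWL = (1/2) * 2 * 8/5 = 8/5

8/5


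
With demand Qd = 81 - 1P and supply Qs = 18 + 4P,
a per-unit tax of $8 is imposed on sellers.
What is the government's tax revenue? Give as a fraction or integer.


With tax on sellers, new supply: Qs' = 18 + 4(P - 8)
= 4P - 14
New equilibrium quantity:
Q_new = 62
Tax revenue = tax * Q_new = 8 * 62 = 496

496


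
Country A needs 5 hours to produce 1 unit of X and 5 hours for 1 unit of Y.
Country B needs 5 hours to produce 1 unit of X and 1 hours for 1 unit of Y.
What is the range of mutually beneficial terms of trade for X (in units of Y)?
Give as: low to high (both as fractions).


Opportunity cost of X for Country A = hours_X / hours_Y = 5/5 = 1 units of Y
Opportunity cost of X for Country B = hours_X / hours_Y = 5/1 = 5 units of Y
Terms of trade must be between the two opportunity costs.
Range: 1 to 5

1 to 5


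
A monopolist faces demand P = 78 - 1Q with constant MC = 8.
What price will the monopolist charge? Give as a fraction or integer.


MR = 78 - 2Q
Set MR = MC: 78 - 2Q = 8
Q* = 35
Substitute into demand:
P* = 78 - 1*35 = 43

43


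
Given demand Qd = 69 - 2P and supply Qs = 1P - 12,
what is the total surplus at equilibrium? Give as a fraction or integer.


Find equilibrium: 69 - 2P = 1P - 12
69 + 12 = 3P
P* = 81/3 = 27
Q* = 1*27 - 12 = 15
Inverse demand: P = 69/2 - Q/2, so P_max = 69/2
Inverse supply: P = 12 + Q/1, so P_min = 12
CS = (1/2) * 15 * (69/2 - 27) = 225/4
PS = (1/2) * 15 * (27 - 12) = 225/2
TS = CS + PS = 225/4 + 225/2 = 675/4

675/4


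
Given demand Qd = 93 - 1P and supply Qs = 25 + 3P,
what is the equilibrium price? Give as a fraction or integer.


At equilibrium, Qd = Qs.
93 - 1P = 25 + 3P
93 - 25 = 1P + 3P
68 = 4P
P* = 68/4 = 17

17


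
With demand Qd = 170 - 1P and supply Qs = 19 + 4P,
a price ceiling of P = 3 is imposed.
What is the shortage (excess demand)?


At P = 3:
Qd = 170 - 1*3 = 167
Qs = 19 + 4*3 = 31
Shortage = Qd - Qs = 167 - 31 = 136

136


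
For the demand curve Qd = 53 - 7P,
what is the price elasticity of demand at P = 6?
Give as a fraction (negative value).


dQ/dP = -7
At P = 6: Q = 53 - 7*6 = 11
E = (dQ/dP)(P/Q) = (-7)(6/11) = -42/11

-42/11


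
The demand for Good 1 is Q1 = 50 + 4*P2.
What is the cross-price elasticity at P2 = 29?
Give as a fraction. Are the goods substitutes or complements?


dQ1/dP2 = 4
At P2 = 29: Q1 = 50 + 4*29 = 166
Exy = (dQ1/dP2)(P2/Q1) = 4 * 29 / 166 = 58/83
Since Exy > 0, the goods are substitutes.

58/83 (substitutes)


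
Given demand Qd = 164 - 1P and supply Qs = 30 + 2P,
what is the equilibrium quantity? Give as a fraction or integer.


First find equilibrium price:
164 - 1P = 30 + 2P
P* = 134/3 = 134/3
Then substitute into demand:
Q* = 164 - 1 * 134/3 = 358/3

358/3


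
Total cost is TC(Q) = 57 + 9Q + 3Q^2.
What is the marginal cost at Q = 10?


MC = dTC/dQ = 9 + 2*3*Q
At Q = 10:
MC = 9 + 6*10
MC = 9 + 60 = 69

69


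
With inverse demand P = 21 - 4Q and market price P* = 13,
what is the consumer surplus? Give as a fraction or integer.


Maximum willingness to pay (at Q=0): P_max = 21
Quantity demanded at P* = 13:
Q* = (21 - 13)/4 = 2
CS = (1/2) * Q* * (P_max - P*)
CS = (1/2) * 2 * (21 - 13)
CS = (1/2) * 2 * 8 = 8

8


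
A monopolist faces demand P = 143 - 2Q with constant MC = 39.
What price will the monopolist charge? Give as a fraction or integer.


MR = 143 - 4Q
Set MR = MC: 143 - 4Q = 39
Q* = 26
Substitute into demand:
P* = 143 - 2*26 = 91

91


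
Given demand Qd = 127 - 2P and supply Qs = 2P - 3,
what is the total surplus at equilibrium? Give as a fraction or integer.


Find equilibrium: 127 - 2P = 2P - 3
127 + 3 = 4P
P* = 130/4 = 65/2
Q* = 2*65/2 - 3 = 62
Inverse demand: P = 127/2 - Q/2, so P_max = 127/2
Inverse supply: P = 3/2 + Q/2, so P_min = 3/2
CS = (1/2) * 62 * (127/2 - 65/2) = 961
PS = (1/2) * 62 * (65/2 - 3/2) = 961
TS = CS + PS = 961 + 961 = 1922

1922


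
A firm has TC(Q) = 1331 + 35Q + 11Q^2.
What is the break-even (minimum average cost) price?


AC(Q) = 1331/Q + 35 + 11Q
To minimize: dAC/dQ = -1331/Q^2 + 11 = 0
Q^2 = 1331/11 = 121
Q* = 11
Min AC = 1331/11 + 35 + 11*11
Min AC = 121 + 35 + 121 = 277

277


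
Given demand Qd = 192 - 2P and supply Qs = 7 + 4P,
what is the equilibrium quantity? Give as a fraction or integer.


First find equilibrium price:
192 - 2P = 7 + 4P
P* = 185/6 = 185/6
Then substitute into demand:
Q* = 192 - 2 * 185/6 = 391/3

391/3


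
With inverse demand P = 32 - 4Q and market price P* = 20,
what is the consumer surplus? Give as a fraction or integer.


Maximum willingness to pay (at Q=0): P_max = 32
Quantity demanded at P* = 20:
Q* = (32 - 20)/4 = 3
CS = (1/2) * Q* * (P_max - P*)
CS = (1/2) * 3 * (32 - 20)
CS = (1/2) * 3 * 12 = 18

18


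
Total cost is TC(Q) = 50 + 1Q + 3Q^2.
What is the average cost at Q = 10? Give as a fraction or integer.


TC(10) = 50 + 1*10 + 3*10^2
TC(10) = 50 + 10 + 300 = 360
AC = TC/Q = 360/10 = 36

36
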